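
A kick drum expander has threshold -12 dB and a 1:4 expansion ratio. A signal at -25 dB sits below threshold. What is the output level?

-64 dB

Undershoot = (-12) − (-25) = 13 dB.
At 1:4, that expands to 52 dB under threshold.
Output = -12 − 52 = -64 dB.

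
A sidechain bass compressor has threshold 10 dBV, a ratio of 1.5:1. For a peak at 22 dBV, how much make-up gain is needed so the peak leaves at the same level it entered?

4 dB

Without make-up, output = threshold + overshoot/1.5 = 10 + 8 = 18 dBV.
Gap to target: 4 dB.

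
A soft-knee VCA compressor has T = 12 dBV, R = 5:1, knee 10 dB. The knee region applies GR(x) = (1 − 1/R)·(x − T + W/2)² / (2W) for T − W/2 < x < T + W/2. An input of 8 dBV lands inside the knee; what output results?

x − T + W/2 = 8 − 12 + 5 = 1.
GR = (1 − 1/5) × 1² / 20 = 0.8 × 1 / 20 = 0.04 dB.
Output = 8 − 0.04 = 7.96 dBV.

7.96 dBV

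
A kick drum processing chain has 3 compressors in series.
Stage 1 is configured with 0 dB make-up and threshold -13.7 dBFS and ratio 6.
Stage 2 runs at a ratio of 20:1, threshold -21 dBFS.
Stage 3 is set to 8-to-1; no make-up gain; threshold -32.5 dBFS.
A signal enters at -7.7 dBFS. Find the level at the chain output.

-31.010625 dBFS

Stage 1: overshoot 6 dB → 6/6 = 1 dB → -12.7 dBFS.
Stage 2: -12.7 dBFS is 8.3 dB over -21 dBFS; at 20:1 that becomes 0.415 dB over, giving -20.585 dBFS.
Stage 3: 11.915 dB above -32.5 dBFS, reduced 8:1 to 1.489375 dB above → -31.010625 dBFS.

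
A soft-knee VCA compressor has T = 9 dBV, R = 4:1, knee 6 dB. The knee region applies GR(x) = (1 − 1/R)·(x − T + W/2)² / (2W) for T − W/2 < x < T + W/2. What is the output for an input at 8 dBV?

7.75 dBV

x − T + W/2 = 8 − 9 + 3 = 2.
GR = (1 − 1/4) × 2² / 12 = 0.75 × 4 / 12 = 0.25 dB.
Output = 8 − 0.25 = 7.75 dBV.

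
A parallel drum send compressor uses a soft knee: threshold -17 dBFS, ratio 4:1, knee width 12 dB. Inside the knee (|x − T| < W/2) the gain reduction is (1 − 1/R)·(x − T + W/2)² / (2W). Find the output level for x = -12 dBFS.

x − T + W/2 = -12 − (-17) + 6 = 11.
GR = (1 − 1/4) × 11² / 24 = 0.75 × 121 / 24 = 3.78125 dB.
Output = -12 − 3.78125 = -15.78125 dBFS.

-15.78125 dBFS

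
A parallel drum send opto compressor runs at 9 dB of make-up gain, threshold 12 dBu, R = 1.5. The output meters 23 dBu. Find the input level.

15 dBu

Stripping the +9 dB make-up gives 14 dBu at the gain stage.
Post-compression overshoot = 14 − 12 = 2 dB.
Before 1.5:1 compression the overshoot was 2 × 1.5 = 3 dB, so input = 12 + 3 = 15 dBu.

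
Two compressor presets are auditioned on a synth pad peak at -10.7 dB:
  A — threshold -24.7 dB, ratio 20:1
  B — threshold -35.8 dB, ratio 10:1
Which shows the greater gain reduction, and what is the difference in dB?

B, by 9.29 dB

A: overshoot 14 dB → output overshoot 0.7 dB → GR 13.3 dB.
B: overshoot 25.1 dB → output overshoot 2.51 dB → GR 22.59 dB.
B reduces 9.29 dB more.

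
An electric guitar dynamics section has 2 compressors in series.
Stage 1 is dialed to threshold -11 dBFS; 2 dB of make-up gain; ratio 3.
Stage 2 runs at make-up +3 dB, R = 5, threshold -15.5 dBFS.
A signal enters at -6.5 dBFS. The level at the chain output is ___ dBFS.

Stage 1: overshoot 4.5 dB → 4.5/3 = 1.5 dB → -9.5 dBFS; +2 dB make-up → -7.5 dBFS.
Stage 2: 8 dB above -15.5 dBFS, reduced 5:1 to 1.6 dB above → -13.9 dBFS; +3 dB make-up → -10.9 dBFS.

-10.9 dBFS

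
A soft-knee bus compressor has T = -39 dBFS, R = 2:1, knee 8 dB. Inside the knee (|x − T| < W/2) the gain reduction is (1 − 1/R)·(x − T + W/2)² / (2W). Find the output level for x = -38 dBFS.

-38.78125 dBFS

x − T + W/2 = -38 − (-39) + 4 = 5.
GR = (1 − 1/2) × 5² / 16 = 0.5 × 25 / 16 = 0.78125 dB.
Output = -38 − 0.78125 = -38.78125 dBFS.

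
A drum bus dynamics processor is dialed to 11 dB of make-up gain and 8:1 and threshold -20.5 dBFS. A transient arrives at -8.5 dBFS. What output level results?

Overshoot: -8.5 − (-20.5) = 12 dB.
At 8:1 the overshoot is divided by 8, leaving 1.5 dB above threshold.
So the level is -20.5 + 1.5 = -19 dBFS; make-up adds 11 dB, giving -8 dBFS.

-8 dBFS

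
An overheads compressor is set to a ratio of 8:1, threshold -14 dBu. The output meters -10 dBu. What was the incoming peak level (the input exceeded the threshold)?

18 dBu

The compressed level sits -10 − (-14) = 4 dB over threshold.
Before 8:1 compression the overshoot was 4 × 8 = 32 dB, so input = -14 + 32 = 18 dBu.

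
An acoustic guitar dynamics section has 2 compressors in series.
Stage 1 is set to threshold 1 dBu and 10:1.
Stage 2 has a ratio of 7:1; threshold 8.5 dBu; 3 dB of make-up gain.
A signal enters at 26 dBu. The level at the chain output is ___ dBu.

Stage 1: 25 dB above 1 dBu, reduced 10:1 to 2.5 dB above → 3.5 dBu.
Stage 2: 3.5 dBu is at or below the 8.5 dBu threshold — no compression; make-up brings it to 6.5 dBu.

6.5 dBu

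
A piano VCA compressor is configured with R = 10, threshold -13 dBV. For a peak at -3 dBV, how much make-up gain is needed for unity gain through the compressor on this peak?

9 dB

The peak compresses to -13 + 10/10 = -12 dBV.
To reach -3 dBV requires -3 − (-12) = 9 dB of make-up.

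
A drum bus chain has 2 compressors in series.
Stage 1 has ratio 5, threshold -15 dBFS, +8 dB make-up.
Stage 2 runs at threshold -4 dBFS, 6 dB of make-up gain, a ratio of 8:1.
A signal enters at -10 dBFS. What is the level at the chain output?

Stage 1: overshoot 5 dB → 5/5 = 1 dB → -14 dBFS; +8 dB make-up → -6 dBFS.
Stage 2: below threshold (-6 ≤ -4); passes unchanged; make-up brings it to 0 dBFS.

0 dBFS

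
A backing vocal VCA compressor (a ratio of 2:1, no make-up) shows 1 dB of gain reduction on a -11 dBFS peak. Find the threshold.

Let T be the threshold. Output overshoot = (input overshoot)/R, so -12 − T = (-11 − T)/2.
2·(-12 − T) = -11 − T → 1·T = -24 − (-11) = -13.
T = -13/1 = -13 dBFS.

-13 dBFS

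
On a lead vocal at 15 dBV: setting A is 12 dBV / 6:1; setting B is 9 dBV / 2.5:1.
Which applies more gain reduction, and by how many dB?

B, by 1.1 dB

A: 3 dB over, compressed to 0.5 dB over, so 2.5 dB of GR.
B: 6 dB over, compressed to 2.4 dB over, so 3.6 dB of GR.
Difference: 1.1 dB in favour of B.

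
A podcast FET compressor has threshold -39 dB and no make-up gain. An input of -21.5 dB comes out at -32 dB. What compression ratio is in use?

2.5:1

Input overshoot = -21.5 − (-39) = 17.5 dB; output overshoot = -32 − (-39) = 7 dB.
Ratio = 17.5 / 7 = 2.5.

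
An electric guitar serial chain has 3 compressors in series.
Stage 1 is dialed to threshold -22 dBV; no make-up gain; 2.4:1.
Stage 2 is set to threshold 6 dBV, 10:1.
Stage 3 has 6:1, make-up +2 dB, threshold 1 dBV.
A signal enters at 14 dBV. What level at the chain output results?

Stage 1: 36 dB above -22 dBV, reduced 2.4:1 to 15 dB above → -7 dBV.
Stage 2: below threshold (-7 ≤ 6); passes unchanged; output -7 dBV.
Stage 3: below threshold (-7 ≤ 1); passes unchanged; make-up brings it to -5 dBV.

-5 dBV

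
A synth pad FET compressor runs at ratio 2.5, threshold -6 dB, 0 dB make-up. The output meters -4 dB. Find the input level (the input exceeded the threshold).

-1 dB

That's 2 dB above the -6 dB threshold.
Before 2.5:1 compression the overshoot was 2 × 2.5 = 5 dB, so input = -6 + 5 = -1 dB.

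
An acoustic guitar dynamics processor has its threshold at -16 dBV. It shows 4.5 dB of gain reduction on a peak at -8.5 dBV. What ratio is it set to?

2.5:1

Input overshoot = -8.5 − (-16) = 7.5 dB.
Output overshoot = 7.5 − 4.5 = 3 dB.
Ratio = input overshoot / output overshoot = 7.5 / 3 = 2.5.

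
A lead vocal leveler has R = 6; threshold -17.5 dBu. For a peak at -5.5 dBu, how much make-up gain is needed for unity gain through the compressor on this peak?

Without make-up, output = threshold + overshoot/6 = -17.5 + 2 = -15.5 dBu.
Gap to target: 10 dB.

10 dB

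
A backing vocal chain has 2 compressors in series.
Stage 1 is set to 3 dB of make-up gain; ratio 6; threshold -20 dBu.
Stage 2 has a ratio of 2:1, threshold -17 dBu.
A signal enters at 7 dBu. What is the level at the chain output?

Stage 1: 7 dBu is 27 dB over -20 dBu; at 6:1 that becomes 4.5 dB over, giving -15.5 dBu; +3 dB make-up → -12.5 dBu.
Stage 2: -12.5 dBu is 4.5 dB over -17 dBu; at 2:1 that becomes 2.25 dB over, giving -14.75 dBu.

-14.75 dBu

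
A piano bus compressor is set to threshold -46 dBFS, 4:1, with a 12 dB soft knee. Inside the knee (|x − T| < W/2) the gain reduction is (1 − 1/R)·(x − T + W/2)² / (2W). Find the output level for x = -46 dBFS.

x − T + W/2 = -46 − (-46) + 6 = 6.
GR = (1 − 1/4) × 6² / 24 = 0.75 × 36 / 24 = 1.125 dB.
Output = -46 − 1.125 = -47.125 dBFS.

-47.125 dBFS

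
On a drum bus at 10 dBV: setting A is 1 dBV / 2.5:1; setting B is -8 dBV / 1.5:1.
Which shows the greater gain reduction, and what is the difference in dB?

B, by 0.6 dB

A: overshoot 9 dB → output overshoot 3.6 dB → GR 5.4 dB.
B: overshoot 18 dB → output overshoot 12 dB → GR 6 dB.
B applies 0.6 dB more gain reduction.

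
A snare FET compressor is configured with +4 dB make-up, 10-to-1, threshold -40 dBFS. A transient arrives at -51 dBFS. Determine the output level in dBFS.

-47 dBFS

-51 dBFS is 11 dB below the -40 dBFS threshold, so no gain reduction is applied.
Make-up gain adds 4 dB: -51 + 4 = -47 dBFS.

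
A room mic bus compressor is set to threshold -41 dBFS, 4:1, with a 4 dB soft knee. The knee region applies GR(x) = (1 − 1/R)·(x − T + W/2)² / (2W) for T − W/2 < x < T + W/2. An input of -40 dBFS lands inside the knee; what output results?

x − T + W/2 = -40 − (-41) + 2 = 3.
GR = (1 − 1/4) × 3² / 8 = 0.75 × 9 / 8 = 0.84375 dB.
Output = -40 − 0.84375 = -40.84375 dBFS.

-40.84375 dBFS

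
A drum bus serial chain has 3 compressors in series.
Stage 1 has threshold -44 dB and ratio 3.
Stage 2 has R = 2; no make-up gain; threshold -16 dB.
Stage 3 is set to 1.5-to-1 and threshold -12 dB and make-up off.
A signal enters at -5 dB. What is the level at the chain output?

-31 dB

Stage 1: 39 dB above -44 dB, reduced 3:1 to 13 dB above → -31 dB.
Stage 2: -31 dB ≤ -16 dB, so stage 2 doesn't engage; output -31 dB.
Stage 3: -31 dB is at or below the -12 dB threshold — no compression; output -31 dB.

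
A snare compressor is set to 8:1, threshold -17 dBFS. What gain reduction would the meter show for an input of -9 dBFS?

7 dB

Overshoot = -9 − (-17) = 8 dB.
After 8:1 compression the overshoot becomes 8/8 = 1 dB.
Gain reduction = 8 − 1 = 7 dB.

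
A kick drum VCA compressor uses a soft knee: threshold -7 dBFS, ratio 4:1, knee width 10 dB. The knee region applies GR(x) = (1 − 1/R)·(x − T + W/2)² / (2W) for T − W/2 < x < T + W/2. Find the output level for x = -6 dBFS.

-7.35 dBFS

x − T + W/2 = -6 − (-7) + 5 = 6.
GR = (1 − 1/4) × 6² / 20 = 0.75 × 36 / 20 = 1.35 dB.
Output = -6 − 1.35 = -7.35 dBFS.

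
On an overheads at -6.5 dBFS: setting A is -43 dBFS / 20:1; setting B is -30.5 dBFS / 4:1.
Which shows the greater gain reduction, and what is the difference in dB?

A: overshoot 36.5 dB → output overshoot 1.825 dB → GR 34.675 dB.
B: overshoot 24 dB → output overshoot 6 dB → GR 18 dB.
A reduces 16.675 dB more.

A, by 16.675 dB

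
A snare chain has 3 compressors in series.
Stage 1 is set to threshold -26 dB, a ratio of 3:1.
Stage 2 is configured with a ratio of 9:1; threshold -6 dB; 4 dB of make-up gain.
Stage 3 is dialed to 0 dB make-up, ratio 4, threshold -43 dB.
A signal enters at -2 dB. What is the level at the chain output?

-35.75 dB

Stage 1: 24 dB above -26 dB, reduced 3:1 to 8 dB above → -18 dB.
Stage 2: below threshold (-18 ≤ -6); passes unchanged; make-up brings it to -14 dB.
Stage 3: 29 dB above -43 dB, reduced 4:1 to 7.25 dB above → -35.75 dB.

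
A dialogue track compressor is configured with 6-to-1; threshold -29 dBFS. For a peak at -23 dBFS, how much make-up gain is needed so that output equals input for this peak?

5 dB

Without make-up, output = threshold + overshoot/6 = -29 + 1 = -28 dBFS.
Gap to target: 5 dB.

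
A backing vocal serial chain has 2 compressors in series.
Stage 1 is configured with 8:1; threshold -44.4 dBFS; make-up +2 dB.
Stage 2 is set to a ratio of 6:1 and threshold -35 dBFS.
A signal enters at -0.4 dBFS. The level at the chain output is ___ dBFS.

-36.9 dBFS

Stage 1: -0.4 dBFS is 44 dB over -44.4 dBFS; at 8:1 that becomes 5.5 dB over, giving -38.9 dBFS; +2 dB make-up → -36.9 dBFS.
Stage 2: -36.9 dBFS ≤ -35 dBFS, so stage 2 doesn't engage; output -36.9 dBFS.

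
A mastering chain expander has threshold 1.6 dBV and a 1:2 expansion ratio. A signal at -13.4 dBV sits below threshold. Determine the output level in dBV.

The input is 15 dB below the 1.6 dBV threshold.
A 1:2 expander multiplies undershoot by 2: 15 × 2 = 30 dB below threshold.
Output = 1.6 − 30 = -28.4 dBV.

-28.4 dBV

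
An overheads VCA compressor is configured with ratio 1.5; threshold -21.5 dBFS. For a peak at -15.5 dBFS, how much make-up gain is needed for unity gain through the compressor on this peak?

The peak compresses to -21.5 + 6/1.5 = -17.5 dBFS.
To reach -15.5 dBFS requires -15.5 − (-17.5) = 2 dB of make-up.

2 dB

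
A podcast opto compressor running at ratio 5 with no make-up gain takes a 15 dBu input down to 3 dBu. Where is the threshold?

Gain reduction = 15 − 3 = 12 dB; output overshoot = GR / (R − 1) = 12 / 4 = 3 dB.
Threshold = output − output overshoot = 3 − 3 = 0 dBu.

0 dBu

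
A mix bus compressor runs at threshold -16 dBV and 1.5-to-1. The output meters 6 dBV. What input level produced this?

17 dBV

Post-compression overshoot = 6 − (-16) = 22 dB.
Input overshoot = R × output overshoot = 33 dB → input = -16 + 33 = 17 dBV.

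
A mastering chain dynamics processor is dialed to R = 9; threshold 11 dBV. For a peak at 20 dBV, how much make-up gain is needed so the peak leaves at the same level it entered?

8 dB

The peak compresses to 11 + 9/9 = 12 dBV.
To reach 20 dBV requires 20 − 12 = 8 dB of make-up.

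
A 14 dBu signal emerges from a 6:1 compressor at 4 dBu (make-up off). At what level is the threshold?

2 dBu

Gain reduction = 14 − 4 = 10 dB; output overshoot = GR / (R − 1) = 10 / 5 = 2 dB.
Threshold = output − output overshoot = 4 − 2 = 2 dBu.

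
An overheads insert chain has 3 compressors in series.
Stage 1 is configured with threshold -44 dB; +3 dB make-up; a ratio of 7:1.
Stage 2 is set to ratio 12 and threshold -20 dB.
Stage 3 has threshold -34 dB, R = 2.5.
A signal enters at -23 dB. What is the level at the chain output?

-38 dB

Stage 1: 21 dB above -44 dB, reduced 7:1 to 3 dB above → -41 dB; +3 dB make-up → -38 dB.
Stage 2: -38 dB is at or below the -20 dB threshold — no compression; output -38 dB.
Stage 3: -38 dB ≤ -34 dB, so stage 3 doesn't engage; output -38 dB.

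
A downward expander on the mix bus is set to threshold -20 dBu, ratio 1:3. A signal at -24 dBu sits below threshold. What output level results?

The input is 4 dB below the -20 dBu threshold.
A 1:3 expander multiplies undershoot by 3: 4 × 3 = 12 dB below threshold.
Output = -20 − 12 = -32 dBu.

-32 dBu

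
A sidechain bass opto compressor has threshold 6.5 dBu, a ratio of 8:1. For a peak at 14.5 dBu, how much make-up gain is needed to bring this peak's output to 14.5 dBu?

7 dB

Without make-up, output = threshold + overshoot/8 = 6.5 + 1 = 7.5 dBu.
Gap to target: 7 dB.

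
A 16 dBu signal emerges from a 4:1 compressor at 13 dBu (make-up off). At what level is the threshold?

Gain reduction = 16 − 13 = 3 dB; output overshoot = GR / (R − 1) = 3 / 3 = 1 dB.
Threshold = output − output overshoot = 13 − 1 = 12 dBu.

12 dBu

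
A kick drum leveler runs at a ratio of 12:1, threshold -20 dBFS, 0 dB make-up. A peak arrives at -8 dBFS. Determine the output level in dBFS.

-19 dBFS

Overshoot: -8 − (-20) = 12 dB.
The 12 dB excess becomes 1 dB after 12:1 reduction.
So the level is -20 + 1 = -19 dBFS.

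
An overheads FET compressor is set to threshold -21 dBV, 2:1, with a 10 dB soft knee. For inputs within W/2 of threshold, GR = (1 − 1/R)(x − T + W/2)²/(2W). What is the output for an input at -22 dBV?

x − T + W/2 = -22 − (-21) + 5 = 4.
GR = (1 − 1/2) × 4² / 20 = 0.5 × 16 / 20 = 0.4 dB.
Output = -22 − 0.4 = -22.4 dBV.

-22.4 dBV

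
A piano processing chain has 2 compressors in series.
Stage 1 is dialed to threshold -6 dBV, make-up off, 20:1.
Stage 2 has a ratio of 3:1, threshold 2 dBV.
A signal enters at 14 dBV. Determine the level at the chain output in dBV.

-5 dBV

Stage 1: 20 dB above -6 dBV, reduced 20:1 to 1 dB above → -5 dBV.
Stage 2: -5 dBV ≤ 2 dBV, so stage 2 doesn't engage; output -5 dBV.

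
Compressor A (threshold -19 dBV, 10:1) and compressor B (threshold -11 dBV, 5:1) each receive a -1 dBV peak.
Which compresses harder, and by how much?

A: GR = 18 − 18/10 = 16.2 dB.
B: GR = 10 − 10/5 = 8 dB.
A applies 8.2 dB more gain reduction.

A, by 8.2 dB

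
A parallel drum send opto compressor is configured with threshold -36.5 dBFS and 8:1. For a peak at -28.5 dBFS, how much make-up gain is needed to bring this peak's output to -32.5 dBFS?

3 dB

Without make-up, output = threshold + overshoot/8 = -36.5 + 1 = -35.5 dBFS.
Gap to target: 3 dB.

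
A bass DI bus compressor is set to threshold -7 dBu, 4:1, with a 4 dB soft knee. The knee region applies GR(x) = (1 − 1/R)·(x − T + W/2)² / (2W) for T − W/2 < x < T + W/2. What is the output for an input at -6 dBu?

-6.84375 dBu

x − T + W/2 = -6 − (-7) + 2 = 3.
GR = (1 − 1/4) × 3² / 8 = 0.75 × 9 / 8 = 0.84375 dB.
Output = -6 − 0.84375 = -6.84375 dBu.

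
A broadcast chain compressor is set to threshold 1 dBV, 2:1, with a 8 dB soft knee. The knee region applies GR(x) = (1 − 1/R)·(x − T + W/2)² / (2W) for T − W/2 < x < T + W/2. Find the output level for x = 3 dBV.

x − T + W/2 = 3 − 1 + 4 = 6.
GR = (1 − 1/2) × 6² / 16 = 0.5 × 36 / 16 = 1.125 dB.
Output = 3 − 1.125 = 1.875 dBV.

1.875 dBV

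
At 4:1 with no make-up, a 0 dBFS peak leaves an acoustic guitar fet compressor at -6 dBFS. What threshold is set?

-8 dBFS

Input is 8 dB above T (since output overshoot × R = input overshoot: (-6 − T)·4 = 0 − T gives T = -8 dBFS).
Check: -8 + (0 − (-8))/4 = -8 + 2 = -6 dBFS. ✓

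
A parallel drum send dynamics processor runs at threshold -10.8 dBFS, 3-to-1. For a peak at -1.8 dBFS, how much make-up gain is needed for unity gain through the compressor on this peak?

6 dB

Overshoot 9 dB → 9/3 = 3 dB after compression, so the compressed level is -10.8 + 3 = -7.8 dBFS.
Make-up = target − compressed = -1.8 − (-7.8) = 6 dB.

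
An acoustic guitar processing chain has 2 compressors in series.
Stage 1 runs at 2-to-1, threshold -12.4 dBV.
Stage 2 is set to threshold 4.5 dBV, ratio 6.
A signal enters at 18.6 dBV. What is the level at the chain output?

Stage 1: 18.6 dBV is 31 dB over -12.4 dBV; at 2:1 that becomes 15.5 dB over, giving 3.1 dBV.
Stage 2: 3.1 dBV ≤ 4.5 dBV, so stage 2 doesn't engage; output 3.1 dBV.

3.1 dBV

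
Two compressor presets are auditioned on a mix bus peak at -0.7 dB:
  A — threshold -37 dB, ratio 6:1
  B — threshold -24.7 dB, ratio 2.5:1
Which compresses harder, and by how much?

A: GR = 36.3 − 36.3/6 = 30.25 dB.
B: GR = 24 − 24/2.5 = 14.4 dB.
A applies 15.85 dB more gain reduction.

A, by 15.85 dB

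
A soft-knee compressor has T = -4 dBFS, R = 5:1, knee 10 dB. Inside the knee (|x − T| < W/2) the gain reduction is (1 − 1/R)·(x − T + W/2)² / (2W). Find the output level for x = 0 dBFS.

-3.24 dBFS

x − T + W/2 = 0 − (-4) + 5 = 9.
GR = (1 − 1/5) × 9² / 20 = 0.8 × 81 / 20 = 3.24 dB.
Output = 0 − 3.24 = -3.24 dBFS.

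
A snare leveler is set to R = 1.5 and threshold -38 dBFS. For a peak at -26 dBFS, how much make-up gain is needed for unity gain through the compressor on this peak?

The peak compresses to -38 + 12/1.5 = -30 dBFS.
To reach -26 dBFS requires -26 − (-30) = 4 dB of make-up.

4 dB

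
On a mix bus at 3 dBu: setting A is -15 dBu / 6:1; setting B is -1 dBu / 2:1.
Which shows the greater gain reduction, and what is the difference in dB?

A, by 13 dB

A: 18 dB over, compressed to 3 dB over, so 15 dB of GR.
B: 4 dB over, compressed to 2 dB over, so 2 dB of GR.
Difference: 13 dB in favour of A.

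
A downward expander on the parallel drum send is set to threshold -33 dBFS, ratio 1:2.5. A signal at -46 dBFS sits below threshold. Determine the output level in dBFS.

Below threshold, a 1:2.5 expander applies gain = (2.5−1)×(T − x) of attenuation.
(2.5−1) × 13 = 19.5 dB, so output = -46 − 19.5 = -65.5 dBFS.

-65.5 dBFS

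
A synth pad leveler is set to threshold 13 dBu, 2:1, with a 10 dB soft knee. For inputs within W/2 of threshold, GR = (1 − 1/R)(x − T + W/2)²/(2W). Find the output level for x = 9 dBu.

8.975 dBu

x − T + W/2 = 9 − 13 + 5 = 1.
GR = (1 − 1/2) × 1² / 20 = 0.5 × 1 / 20 = 0.025 dB.
Output = 9 − 0.025 = 8.975 dBu.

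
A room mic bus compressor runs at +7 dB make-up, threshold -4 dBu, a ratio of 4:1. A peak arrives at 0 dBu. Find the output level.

4 dBu

The input is 4 dB above the -4 dBu threshold.
The 4 dB excess becomes 1 dB after 4:1 reduction.
That puts the output at -3 dBu; make-up adds 7 dB, giving 4 dBu.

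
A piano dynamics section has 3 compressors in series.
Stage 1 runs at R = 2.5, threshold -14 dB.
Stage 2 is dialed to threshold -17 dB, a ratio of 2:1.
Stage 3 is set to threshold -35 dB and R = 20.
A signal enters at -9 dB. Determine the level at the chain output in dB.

Stage 1: 5 dB above -14 dB, reduced 2.5:1 to 2 dB above → -12 dB.
Stage 2: 5 dB above -17 dB, reduced 2:1 to 2.5 dB above → -14.5 dB.
Stage 3: -14.5 dB is 20.5 dB over -35 dB; at 20:1 that becomes 1.025 dB over, giving -33.975 dB.

-33.975 dB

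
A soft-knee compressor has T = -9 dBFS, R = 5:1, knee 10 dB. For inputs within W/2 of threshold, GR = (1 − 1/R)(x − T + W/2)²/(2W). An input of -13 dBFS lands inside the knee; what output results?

-13.04 dBFS

x − T + W/2 = -13 − (-9) + 5 = 1.
GR = (1 − 1/5) × 1² / 20 = 0.8 × 1 / 20 = 0.04 dB.
Output = -13 − 0.04 = -13.04 dBFS.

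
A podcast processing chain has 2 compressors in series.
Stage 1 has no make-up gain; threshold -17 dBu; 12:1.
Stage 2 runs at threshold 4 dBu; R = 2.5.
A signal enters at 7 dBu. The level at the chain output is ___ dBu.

Stage 1: overshoot 24 dB → 24/12 = 2 dB → -15 dBu.
Stage 2: -15 dBu ≤ 4 dBu, so stage 2 doesn't engage; output -15 dBu.

-15 dBu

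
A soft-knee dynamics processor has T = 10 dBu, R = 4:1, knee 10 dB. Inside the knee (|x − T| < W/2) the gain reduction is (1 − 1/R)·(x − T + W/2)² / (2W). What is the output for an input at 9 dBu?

8.4 dBu

x − T + W/2 = 9 − 10 + 5 = 4.
GR = (1 − 1/4) × 4² / 20 = 0.75 × 16 / 20 = 0.6 dB.
Output = 9 − 0.6 = 8.4 dBu.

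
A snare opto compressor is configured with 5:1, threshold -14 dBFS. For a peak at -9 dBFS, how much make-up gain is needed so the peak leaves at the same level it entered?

The peak compresses to -14 + 5/5 = -13 dBFS.
To reach -9 dBFS requires -9 − (-13) = 4 dB of make-up.

4 dB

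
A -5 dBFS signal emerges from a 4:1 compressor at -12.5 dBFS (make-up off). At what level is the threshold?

Gain reduction = -5 − (-12.5) = 7.5 dB; output overshoot = GR / (R − 1) = 7.5 / 3 = 2.5 dB.
Threshold = output − output overshoot = -12.5 − 2.5 = -15 dBFS.

-15 dBFS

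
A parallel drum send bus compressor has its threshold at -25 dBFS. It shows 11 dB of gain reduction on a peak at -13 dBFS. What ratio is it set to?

Input overshoot = -13 − (-25) = 12 dB.
Output overshoot = 12 − 11 = 1 dB.
Ratio = input overshoot / output overshoot = 12 / 1 = 12.

12:1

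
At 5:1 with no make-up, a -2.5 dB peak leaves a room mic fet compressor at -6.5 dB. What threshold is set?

-7.5 dB

Input is 5 dB above T (since output overshoot × R = input overshoot: (-6.5 − T)·5 = -2.5 − T gives T = -7.5 dB).
Check: -7.5 + (-2.5 − (-7.5))/5 = -7.5 + 1 = -6.5 dB. ✓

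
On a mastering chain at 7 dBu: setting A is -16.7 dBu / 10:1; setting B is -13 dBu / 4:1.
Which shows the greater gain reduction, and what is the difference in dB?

A, by 6.33 dB

A: GR = 23.7 − 23.7/10 = 21.33 dB.
B: GR = 20 − 20/4 = 15 dB.
Difference: 6.33 dB in favour of A.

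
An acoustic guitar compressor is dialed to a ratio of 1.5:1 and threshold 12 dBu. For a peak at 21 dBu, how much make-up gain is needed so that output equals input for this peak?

Without make-up, output = threshold + overshoot/1.5 = 12 + 6 = 18 dBu.
Gap to target: 3 dB.

3 dB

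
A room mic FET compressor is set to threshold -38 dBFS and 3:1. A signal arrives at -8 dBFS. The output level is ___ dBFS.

-28 dBFS

-8 dBFS sits 30 dB over threshold.
At 3:1 the overshoot is divided by 3, leaving 10 dB above threshold.
So the level is -38 + 10 = -28 dBFS.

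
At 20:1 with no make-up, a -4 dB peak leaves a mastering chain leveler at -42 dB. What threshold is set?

Gain reduction = -4 − (-42) = 38 dB; output overshoot = GR / (R − 1) = 38 / 19 = 2 dB.
Threshold = output − output overshoot = -42 − 2 = -44 dB.

-44 dB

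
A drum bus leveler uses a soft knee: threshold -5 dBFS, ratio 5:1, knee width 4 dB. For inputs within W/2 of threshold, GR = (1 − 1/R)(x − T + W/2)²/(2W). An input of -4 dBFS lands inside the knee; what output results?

x − T + W/2 = -4 − (-5) + 2 = 3.
GR = (1 − 1/5) × 3² / 8 = 0.8 × 9 / 8 = 0.9 dB.
Output = -4 − 0.9 = -4.9 dBFS.

-4.9 dBFS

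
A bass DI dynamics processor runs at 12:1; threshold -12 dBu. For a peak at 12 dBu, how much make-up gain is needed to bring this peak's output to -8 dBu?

2 dB

The peak compresses to -12 + 24/12 = -10 dBu.
To reach -8 dBu requires -8 − (-10) = 2 dB of make-up.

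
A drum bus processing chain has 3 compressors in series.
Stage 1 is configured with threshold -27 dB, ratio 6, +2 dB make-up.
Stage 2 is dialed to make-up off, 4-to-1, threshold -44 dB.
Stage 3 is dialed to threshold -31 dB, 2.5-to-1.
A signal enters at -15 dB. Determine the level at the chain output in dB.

-38.75 dB

Stage 1: -15 dB is 12 dB over -27 dB; at 6:1 that becomes 2 dB over, giving -25 dB; +2 dB make-up → -23 dB.
Stage 2: overshoot 21 dB → 21/4 = 5.25 dB → -38.75 dB.
Stage 3: below threshold (-38.75 ≤ -31); passes unchanged; output -38.75 dB.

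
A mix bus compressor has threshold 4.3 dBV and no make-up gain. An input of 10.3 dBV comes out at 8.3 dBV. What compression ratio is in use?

1.5:1

Input overshoot = 10.3 − 4.3 = 6 dB; output overshoot = 8.3 − 4.3 = 4 dB.
Ratio = 6 / 4 = 1.5.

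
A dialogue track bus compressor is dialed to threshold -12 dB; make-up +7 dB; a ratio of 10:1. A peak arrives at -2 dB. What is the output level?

-2 dB sits 10 dB over threshold.
10:1 compression reduces that to 10/10 = 1 dB over.
Output = -12 + 1 = -11 dB; make-up adds 7 dB, giving -4 dB.

-4 dB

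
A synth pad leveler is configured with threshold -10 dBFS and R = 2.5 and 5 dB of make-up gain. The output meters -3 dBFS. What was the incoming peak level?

Before make-up, the level was -3 − 5 = -8 dBFS.
Post-compression overshoot = -8 − (-10) = 2 dB.
Before 2.5:1 compression the overshoot was 2 × 2.5 = 5 dB, so input = -10 + 5 = -5 dBFS.

-5 dBFS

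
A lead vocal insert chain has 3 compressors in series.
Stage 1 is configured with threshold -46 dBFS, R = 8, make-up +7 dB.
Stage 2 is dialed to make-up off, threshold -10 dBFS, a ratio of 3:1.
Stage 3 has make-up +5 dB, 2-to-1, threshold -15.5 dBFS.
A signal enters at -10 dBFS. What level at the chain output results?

-29.5 dBFS

Stage 1: 36 dB above -46 dBFS, reduced 8:1 to 4.5 dB above → -41.5 dBFS; +7 dB make-up → -34.5 dBFS.
Stage 2: -34.5 dBFS ≤ -10 dBFS, so stage 2 doesn't engage; output -34.5 dBFS.
Stage 3: below threshold (-34.5 ≤ -15.5); passes unchanged; make-up brings it to -29.5 dBFS.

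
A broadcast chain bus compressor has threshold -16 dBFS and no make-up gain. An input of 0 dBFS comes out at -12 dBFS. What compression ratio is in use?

Input overshoot = 0 − (-16) = 16 dB; output overshoot = -12 − (-16) = 4 dB.
Ratio = 16 / 4 = 4.

4:1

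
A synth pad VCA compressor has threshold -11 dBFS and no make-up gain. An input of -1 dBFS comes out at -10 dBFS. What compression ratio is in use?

10:1

Input overshoot = -1 − (-11) = 10 dB; output overshoot = -10 − (-11) = 1 dB.
Ratio = 10 / 1 = 10.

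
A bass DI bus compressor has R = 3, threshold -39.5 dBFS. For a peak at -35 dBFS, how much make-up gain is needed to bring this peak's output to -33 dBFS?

Without make-up, output = threshold + overshoot/3 = -39.5 + 1.5 = -38 dBFS.
Gap to target: 5 dB.

5 dB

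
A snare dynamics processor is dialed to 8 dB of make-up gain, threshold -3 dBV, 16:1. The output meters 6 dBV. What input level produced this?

13 dBV

Before make-up, the level was 6 − 8 = -2 dBV.
That's 1 dB above the -3 dBV threshold.
Undo the ratio: input overshoot = 1 × 16 = 16 dB, giving input = 13 dBV.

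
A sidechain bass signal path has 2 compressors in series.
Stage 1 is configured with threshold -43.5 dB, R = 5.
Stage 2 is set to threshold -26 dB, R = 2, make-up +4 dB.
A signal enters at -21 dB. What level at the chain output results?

-35 dB

Stage 1: overshoot 22.5 dB → 22.5/5 = 4.5 dB → -39 dB.
Stage 2: -39 dB ≤ -26 dB, so stage 2 doesn't engage; make-up brings it to -35 dB.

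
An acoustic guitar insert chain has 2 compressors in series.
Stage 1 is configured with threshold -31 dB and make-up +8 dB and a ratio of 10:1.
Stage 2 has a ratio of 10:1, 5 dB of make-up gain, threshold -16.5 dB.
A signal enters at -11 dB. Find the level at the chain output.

Stage 1: -11 dB is 20 dB over -31 dB; at 10:1 that becomes 2 dB over, giving -29 dB; +8 dB make-up → -21 dB.
Stage 2: below threshold (-21 ≤ -16.5); passes unchanged; make-up brings it to -16 dB.

-16 dB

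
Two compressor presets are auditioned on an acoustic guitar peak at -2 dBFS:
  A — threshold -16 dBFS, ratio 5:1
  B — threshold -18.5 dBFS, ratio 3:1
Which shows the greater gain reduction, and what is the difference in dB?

A, by 0.2 dB

A: GR = 14 − 14/5 = 11.2 dB.
B: GR = 16.5 − 16.5/3 = 11 dB.
A applies 0.2 dB more gain reduction.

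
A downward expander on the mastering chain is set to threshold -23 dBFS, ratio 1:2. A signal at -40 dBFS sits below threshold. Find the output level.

Below threshold, a 1:2 expander applies gain = (2−1)×(T − x) of attenuation.
(2−1) × 17 = 17 dB, so output = -40 − 17 = -57 dBFS.

-57 dBFS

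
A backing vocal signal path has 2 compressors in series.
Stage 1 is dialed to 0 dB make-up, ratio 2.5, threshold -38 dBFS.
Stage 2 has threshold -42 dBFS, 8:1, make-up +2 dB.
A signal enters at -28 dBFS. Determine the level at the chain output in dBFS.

Stage 1: 10 dB above -38 dBFS, reduced 2.5:1 to 4 dB above → -34 dBFS.
Stage 2: overshoot 8 dB → 8/8 = 1 dB → -41 dBFS; +2 dB make-up → -39 dBFS.

-39 dBFS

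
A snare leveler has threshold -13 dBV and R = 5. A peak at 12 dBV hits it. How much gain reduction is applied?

20 dB

Overshoot = 12 − (-13) = 25 dB.
A 5:1 ratio leaves 5 dB of that excess.
Gain reduction = 25 − 5 = 20 dB.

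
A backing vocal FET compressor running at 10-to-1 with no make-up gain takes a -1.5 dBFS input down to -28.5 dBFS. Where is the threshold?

-31.5 dBFS

Input is 30 dB above T (since output overshoot × R = input overshoot: (-28.5 − T)·10 = -1.5 − T gives T = -31.5 dBFS).
Check: -31.5 + (-1.5 − (-31.5))/10 = -31.5 + 3 = -28.5 dBFS. ✓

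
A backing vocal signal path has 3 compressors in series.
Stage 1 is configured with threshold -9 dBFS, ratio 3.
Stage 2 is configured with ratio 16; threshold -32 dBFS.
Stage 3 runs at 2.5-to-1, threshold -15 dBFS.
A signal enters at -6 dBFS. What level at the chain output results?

-30.5 dBFS

Stage 1: 3 dB above -9 dBFS, reduced 3:1 to 1 dB above → -8 dBFS.
Stage 2: overshoot 24 dB → 24/16 = 1.5 dB → -30.5 dBFS.
Stage 3: -30.5 dBFS is at or below the -15 dBFS threshold — no compression; output -30.5 dBFS.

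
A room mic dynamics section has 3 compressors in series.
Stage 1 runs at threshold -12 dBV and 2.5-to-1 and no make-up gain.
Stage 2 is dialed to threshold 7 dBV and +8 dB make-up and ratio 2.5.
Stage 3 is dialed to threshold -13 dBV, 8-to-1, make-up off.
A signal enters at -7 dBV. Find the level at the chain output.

-11.625 dBV

Stage 1: -7 dBV is 5 dB over -12 dBV; at 2.5:1 that becomes 2 dB over, giving -10 dBV.
Stage 2: -10 dBV is at or below the 7 dBV threshold — no compression; make-up brings it to -2 dBV.
Stage 3: -2 dBV is 11 dB over -13 dBV; at 8:1 that becomes 1.375 dB over, giving -11.625 dBV.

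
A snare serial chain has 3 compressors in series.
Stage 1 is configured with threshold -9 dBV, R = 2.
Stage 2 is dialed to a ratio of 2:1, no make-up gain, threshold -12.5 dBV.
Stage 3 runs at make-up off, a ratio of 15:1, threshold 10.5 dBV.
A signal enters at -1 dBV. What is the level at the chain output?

Stage 1: overshoot 8 dB → 8/2 = 4 dB → -5 dBV.
Stage 2: -5 dBV is 7.5 dB over -12.5 dBV; at 2:1 that becomes 3.75 dB over, giving -8.75 dBV.
Stage 3: -8.75 dBV is at or below the 10.5 dBV threshold — no compression; output -8.75 dBV.

-8.75 dBV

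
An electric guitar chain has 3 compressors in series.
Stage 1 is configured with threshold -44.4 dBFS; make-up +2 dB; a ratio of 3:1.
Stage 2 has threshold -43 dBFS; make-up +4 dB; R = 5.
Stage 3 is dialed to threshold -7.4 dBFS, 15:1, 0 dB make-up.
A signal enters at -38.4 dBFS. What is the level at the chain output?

-38.48 dBFS

Stage 1: -38.4 dBFS is 6 dB over -44.4 dBFS; at 3:1 that becomes 2 dB over, giving -42.4 dBFS; +2 dB make-up → -40.4 dBFS.
Stage 2: 2.6 dB above -43 dBFS, reduced 5:1 to 0.52 dB above → -42.48 dBFS; +4 dB make-up → -38.48 dBFS.
Stage 3: below threshold (-38.48 ≤ -7.4); passes unchanged; output -38.48 dBFS.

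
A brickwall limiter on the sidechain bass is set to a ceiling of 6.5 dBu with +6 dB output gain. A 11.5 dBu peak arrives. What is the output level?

12.5 dBu

A brickwall limiter is an ∞:1 compressor: any input above the ceiling is clamped to 6.5 dBu.
Output gain then adds 6 dB: 6.5 + 6 = 12.5 dBu.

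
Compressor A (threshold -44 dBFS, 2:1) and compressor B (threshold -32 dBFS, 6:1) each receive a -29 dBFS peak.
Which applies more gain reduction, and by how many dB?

A: 15 dB over, compressed to 7.5 dB over, so 7.5 dB of GR.
B: 3 dB over, compressed to 0.5 dB over, so 2.5 dB of GR.
Difference: 5 dB in favour of A.

A, by 5 dB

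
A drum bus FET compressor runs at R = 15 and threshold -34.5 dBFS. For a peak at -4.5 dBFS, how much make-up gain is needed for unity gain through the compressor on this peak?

Without make-up, output = threshold + overshoot/15 = -34.5 + 2 = -32.5 dBFS.
Gap to target: 28 dB.

28 dB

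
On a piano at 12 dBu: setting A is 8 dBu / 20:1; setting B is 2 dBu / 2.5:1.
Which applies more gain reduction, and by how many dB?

B, by 2.2 dB

A: 4 dB over, compressed to 0.2 dB over, so 3.8 dB of GR.
B: 10 dB over, compressed to 4 dB over, so 6 dB of GR.
Difference: 2.2 dB in favour of B.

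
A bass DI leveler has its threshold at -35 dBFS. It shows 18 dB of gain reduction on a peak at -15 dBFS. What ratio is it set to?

10:1

Input overshoot = -15 − (-35) = 20 dB.
Output overshoot = 20 − 18 = 2 dB.
Ratio = input overshoot / output overshoot = 20 / 2 = 10.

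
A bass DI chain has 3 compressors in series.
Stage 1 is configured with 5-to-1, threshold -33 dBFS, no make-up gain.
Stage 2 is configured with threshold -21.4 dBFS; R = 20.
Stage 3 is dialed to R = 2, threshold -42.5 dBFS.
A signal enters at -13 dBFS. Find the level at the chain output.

-35.75 dBFS

Stage 1: -13 dBFS is 20 dB over -33 dBFS; at 5:1 that becomes 4 dB over, giving -29 dBFS.
Stage 2: below threshold (-29 ≤ -21.4); passes unchanged; output -29 dBFS.
Stage 3: 13.5 dB above -42.5 dBFS, reduced 2:1 to 6.75 dB above → -35.75 dBFS.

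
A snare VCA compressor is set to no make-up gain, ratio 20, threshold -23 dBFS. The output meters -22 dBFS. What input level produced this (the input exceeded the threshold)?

Post-compression overshoot = -22 − (-23) = 1 dB.
Input overshoot = R × output overshoot = 20 dB → input = -23 + 20 = -3 dBFS.

-3 dBFS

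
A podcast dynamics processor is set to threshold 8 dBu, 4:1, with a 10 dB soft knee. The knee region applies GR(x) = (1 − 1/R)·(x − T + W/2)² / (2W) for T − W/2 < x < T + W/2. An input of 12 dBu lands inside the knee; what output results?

8.9625 dBu

x − T + W/2 = 12 − 8 + 5 = 9.
GR = (1 − 1/4) × 9² / 20 = 0.75 × 81 / 20 = 3.0375 dB.
Output = 12 − 3.0375 = 8.9625 dBu.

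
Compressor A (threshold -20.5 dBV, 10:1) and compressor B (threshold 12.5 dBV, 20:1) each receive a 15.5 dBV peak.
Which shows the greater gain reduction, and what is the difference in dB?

A: overshoot 36 dB → output overshoot 3.6 dB → GR 32.4 dB.
B: overshoot 3 dB → output overshoot 0.15 dB → GR 2.85 dB.
Difference: 29.55 dB in favour of A.

A, by 29.55 dB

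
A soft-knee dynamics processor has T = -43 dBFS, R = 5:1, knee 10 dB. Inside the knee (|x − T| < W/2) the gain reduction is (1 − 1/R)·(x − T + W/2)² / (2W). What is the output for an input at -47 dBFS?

x − T + W/2 = -47 − (-43) + 5 = 1.
GR = (1 − 1/5) × 1² / 20 = 0.8 × 1 / 20 = 0.04 dB.
Output = -47 − 0.04 = -47.04 dBFS.

-47.04 dBFS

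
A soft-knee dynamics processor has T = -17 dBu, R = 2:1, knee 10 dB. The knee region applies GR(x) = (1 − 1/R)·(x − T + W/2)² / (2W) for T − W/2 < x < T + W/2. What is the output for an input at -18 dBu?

x − T + W/2 = -18 − (-17) + 5 = 4.
GR = (1 − 1/2) × 4² / 20 = 0.5 × 16 / 20 = 0.4 dB.
Output = -18 − 0.4 = -18.4 dBu.

-18.4 dBu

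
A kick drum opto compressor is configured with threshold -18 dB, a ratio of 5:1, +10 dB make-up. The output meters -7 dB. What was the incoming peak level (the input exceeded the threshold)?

-13 dB

Remove make-up: -7 − 10 = -17 dB.
That's 1 dB above the -18 dB threshold.
Input overshoot = R × output overshoot = 5 dB → input = -18 + 5 = -13 dB.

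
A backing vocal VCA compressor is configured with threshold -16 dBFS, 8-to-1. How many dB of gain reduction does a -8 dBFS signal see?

7 dB

Overshoot = -8 − (-16) = 8 dB.
A 8:1 ratio leaves 1 dB of that excess.
Gain reduction = 8 − 1 = 7 dB.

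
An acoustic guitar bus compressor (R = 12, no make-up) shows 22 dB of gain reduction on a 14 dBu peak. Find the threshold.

-10 dBu

Gain reduction = 14 − (-8) = 22 dB; output overshoot = GR / (R − 1) = 22 / 11 = 2 dB.
Threshold = output − output overshoot = -8 − 2 = -10 dBu.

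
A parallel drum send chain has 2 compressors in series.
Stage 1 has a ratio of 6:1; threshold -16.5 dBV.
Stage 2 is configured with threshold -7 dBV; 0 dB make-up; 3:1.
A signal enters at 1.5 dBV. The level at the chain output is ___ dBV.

-13.5 dBV

Stage 1: 18 dB above -16.5 dBV, reduced 6:1 to 3 dB above → -13.5 dBV.
Stage 2: -13.5 dBV is at or below the -7 dBV threshold — no compression; output -13.5 dBV.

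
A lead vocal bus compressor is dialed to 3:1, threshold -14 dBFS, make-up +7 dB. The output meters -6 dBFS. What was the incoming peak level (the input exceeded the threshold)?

-11 dBFS

Before make-up, the level was -6 − 7 = -13 dBFS.
The compressed level sits -13 − (-14) = 1 dB over threshold.
Before 3:1 compression the overshoot was 1 × 3 = 3 dB, so input = -14 + 3 = -11 dBFS.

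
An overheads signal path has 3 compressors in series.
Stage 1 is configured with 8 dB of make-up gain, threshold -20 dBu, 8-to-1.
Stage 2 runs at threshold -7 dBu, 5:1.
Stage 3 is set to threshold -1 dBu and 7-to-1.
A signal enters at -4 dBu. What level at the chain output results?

-10 dBu

Stage 1: -4 dBu is 16 dB over -20 dBu; at 8:1 that becomes 2 dB over, giving -18 dBu; +8 dB make-up → -10 dBu.
Stage 2: -10 dBu ≤ -7 dBu, so stage 2 doesn't engage; output -10 dBu.
Stage 3: -10 dBu is at or below the -1 dBu threshold — no compression; output -10 dBu.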